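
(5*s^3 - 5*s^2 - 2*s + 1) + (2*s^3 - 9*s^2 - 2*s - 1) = 7*s^3 - 14*s^2 - 4*s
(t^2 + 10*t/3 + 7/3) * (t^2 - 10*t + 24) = t^4 - 20*t^3/3 - 7*t^2 + 170*t/3 + 56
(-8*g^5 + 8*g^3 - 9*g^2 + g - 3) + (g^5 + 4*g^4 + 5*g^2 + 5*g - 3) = -7*g^5 + 4*g^4 + 8*g^3 - 4*g^2 + 6*g - 6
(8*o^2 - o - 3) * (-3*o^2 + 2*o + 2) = -24*o^4 + 19*o^3 + 23*o^2 - 8*o - 6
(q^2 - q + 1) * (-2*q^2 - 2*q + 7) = -2*q^4 + 7*q^2 - 9*q + 7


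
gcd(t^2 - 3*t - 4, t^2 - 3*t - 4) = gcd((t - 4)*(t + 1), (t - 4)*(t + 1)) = t^2 - 3*t - 4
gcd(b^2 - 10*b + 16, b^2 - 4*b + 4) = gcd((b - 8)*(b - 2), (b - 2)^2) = b - 2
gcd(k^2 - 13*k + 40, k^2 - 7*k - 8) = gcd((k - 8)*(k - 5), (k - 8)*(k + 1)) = k - 8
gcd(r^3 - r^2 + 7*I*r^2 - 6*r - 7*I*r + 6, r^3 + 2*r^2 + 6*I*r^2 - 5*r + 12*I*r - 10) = r + I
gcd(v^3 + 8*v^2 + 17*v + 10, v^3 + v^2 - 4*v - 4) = v^2 + 3*v + 2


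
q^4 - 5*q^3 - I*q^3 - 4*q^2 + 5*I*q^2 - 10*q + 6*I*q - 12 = (q - 6)*(q - 2*I)*(-I*q + 1)*(I*q + I)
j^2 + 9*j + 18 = (j + 3)*(j + 6)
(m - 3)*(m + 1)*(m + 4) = m^3 + 2*m^2 - 11*m - 12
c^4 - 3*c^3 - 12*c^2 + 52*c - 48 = (c - 3)*(c - 2)^2*(c + 4)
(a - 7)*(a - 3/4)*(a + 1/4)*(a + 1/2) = a^4 - 7*a^3 - 7*a^2/16 + 95*a/32 + 21/32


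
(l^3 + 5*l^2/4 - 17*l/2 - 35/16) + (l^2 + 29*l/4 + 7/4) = l^3 + 9*l^2/4 - 5*l/4 - 7/16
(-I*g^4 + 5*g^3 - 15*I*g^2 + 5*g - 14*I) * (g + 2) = -I*g^5 + 5*g^4 - 2*I*g^4 + 10*g^3 - 15*I*g^3 + 5*g^2 - 30*I*g^2 + 10*g - 14*I*g - 28*I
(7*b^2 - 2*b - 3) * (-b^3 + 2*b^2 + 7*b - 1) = -7*b^5 + 16*b^4 + 48*b^3 - 27*b^2 - 19*b + 3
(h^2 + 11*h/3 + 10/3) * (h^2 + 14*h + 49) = h^4 + 53*h^3/3 + 311*h^2/3 + 679*h/3 + 490/3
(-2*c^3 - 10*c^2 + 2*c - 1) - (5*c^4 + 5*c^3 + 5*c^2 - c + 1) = -5*c^4 - 7*c^3 - 15*c^2 + 3*c - 2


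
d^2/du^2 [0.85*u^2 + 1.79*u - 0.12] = 1.70000000000000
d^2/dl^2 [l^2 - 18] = 2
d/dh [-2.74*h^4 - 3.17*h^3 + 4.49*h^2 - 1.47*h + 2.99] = -10.96*h^3 - 9.51*h^2 + 8.98*h - 1.47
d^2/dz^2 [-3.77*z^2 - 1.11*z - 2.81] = -7.54000000000000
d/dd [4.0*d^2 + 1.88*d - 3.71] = 8.0*d + 1.88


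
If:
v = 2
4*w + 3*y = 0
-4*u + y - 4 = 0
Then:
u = y/4 - 1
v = 2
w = -3*y/4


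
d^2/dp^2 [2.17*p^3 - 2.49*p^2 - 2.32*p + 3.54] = 13.02*p - 4.98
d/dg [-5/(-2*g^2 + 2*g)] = 5*(1 - 2*g)/(2*g^2*(g - 1)^2)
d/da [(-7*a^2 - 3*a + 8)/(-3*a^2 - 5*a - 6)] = 2*(13*a^2 + 66*a + 29)/(9*a^4 + 30*a^3 + 61*a^2 + 60*a + 36)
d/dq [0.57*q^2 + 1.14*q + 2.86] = 1.14*q + 1.14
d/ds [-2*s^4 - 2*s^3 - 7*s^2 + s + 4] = -8*s^3 - 6*s^2 - 14*s + 1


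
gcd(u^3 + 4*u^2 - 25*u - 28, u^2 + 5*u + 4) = u + 1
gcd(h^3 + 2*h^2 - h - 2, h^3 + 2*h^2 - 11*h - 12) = h + 1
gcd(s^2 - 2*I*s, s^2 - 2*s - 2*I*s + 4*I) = s - 2*I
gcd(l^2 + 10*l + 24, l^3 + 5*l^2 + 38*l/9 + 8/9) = l + 4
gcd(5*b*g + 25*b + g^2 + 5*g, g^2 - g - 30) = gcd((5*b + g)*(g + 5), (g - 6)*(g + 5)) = g + 5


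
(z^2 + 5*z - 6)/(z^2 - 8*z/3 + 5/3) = 3*(z + 6)/(3*z - 5)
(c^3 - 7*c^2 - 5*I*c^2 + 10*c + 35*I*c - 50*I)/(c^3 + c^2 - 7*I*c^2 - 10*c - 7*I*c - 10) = (c^2 - 7*c + 10)/(c^2 + c*(1 - 2*I) - 2*I)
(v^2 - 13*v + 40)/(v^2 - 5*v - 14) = (-v^2 + 13*v - 40)/(-v^2 + 5*v + 14)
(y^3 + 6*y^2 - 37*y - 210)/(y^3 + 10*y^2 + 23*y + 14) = (y^2 - y - 30)/(y^2 + 3*y + 2)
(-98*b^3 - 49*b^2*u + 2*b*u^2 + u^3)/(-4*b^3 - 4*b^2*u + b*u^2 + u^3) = (-49*b^2 + u^2)/(-2*b^2 - b*u + u^2)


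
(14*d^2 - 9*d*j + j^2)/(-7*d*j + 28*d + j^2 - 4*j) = (-2*d + j)/(j - 4)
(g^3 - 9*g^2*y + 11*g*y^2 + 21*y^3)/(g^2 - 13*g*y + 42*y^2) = (-g^2 + 2*g*y + 3*y^2)/(-g + 6*y)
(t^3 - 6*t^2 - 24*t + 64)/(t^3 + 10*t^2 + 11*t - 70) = (t^2 - 4*t - 32)/(t^2 + 12*t + 35)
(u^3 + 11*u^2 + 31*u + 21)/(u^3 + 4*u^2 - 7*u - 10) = (u^2 + 10*u + 21)/(u^2 + 3*u - 10)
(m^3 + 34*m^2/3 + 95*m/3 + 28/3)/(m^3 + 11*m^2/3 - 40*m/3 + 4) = (3*m^3 + 34*m^2 + 95*m + 28)/(3*m^3 + 11*m^2 - 40*m + 12)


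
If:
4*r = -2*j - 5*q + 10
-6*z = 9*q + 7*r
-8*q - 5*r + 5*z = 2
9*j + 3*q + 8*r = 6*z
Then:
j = 2158/269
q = 1974/269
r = -2874/269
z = 392/269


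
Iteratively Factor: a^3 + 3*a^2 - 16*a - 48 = (a + 3)*(a^2 - 16) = (a + 3)*(a + 4)*(a - 4)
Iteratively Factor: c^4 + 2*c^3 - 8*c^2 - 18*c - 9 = (c + 3)*(c^3 - c^2 - 5*c - 3) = (c - 3)*(c + 3)*(c^2 + 2*c + 1) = (c - 3)*(c + 1)*(c + 3)*(c + 1)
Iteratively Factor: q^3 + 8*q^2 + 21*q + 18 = (q + 3)*(q^2 + 5*q + 6) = (q + 2)*(q + 3)*(q + 3)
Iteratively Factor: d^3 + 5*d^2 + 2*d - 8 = (d - 1)*(d^2 + 6*d + 8) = (d - 1)*(d + 4)*(d + 2)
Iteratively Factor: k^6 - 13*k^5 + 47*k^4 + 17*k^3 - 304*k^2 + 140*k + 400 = (k + 1)*(k^5 - 14*k^4 + 61*k^3 - 44*k^2 - 260*k + 400) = (k - 5)*(k + 1)*(k^4 - 9*k^3 + 16*k^2 + 36*k - 80) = (k - 5)*(k - 4)*(k + 1)*(k^3 - 5*k^2 - 4*k + 20) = (k - 5)*(k - 4)*(k + 1)*(k + 2)*(k^2 - 7*k + 10) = (k - 5)*(k - 4)*(k - 2)*(k + 1)*(k + 2)*(k - 5)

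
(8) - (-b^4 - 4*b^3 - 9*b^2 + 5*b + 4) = b^4 + 4*b^3 + 9*b^2 - 5*b + 4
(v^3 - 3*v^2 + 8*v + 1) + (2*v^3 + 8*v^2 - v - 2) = 3*v^3 + 5*v^2 + 7*v - 1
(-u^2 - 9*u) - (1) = -u^2 - 9*u - 1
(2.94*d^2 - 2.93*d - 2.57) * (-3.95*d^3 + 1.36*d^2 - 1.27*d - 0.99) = -11.613*d^5 + 15.5719*d^4 + 2.4329*d^3 - 2.6847*d^2 + 6.1646*d + 2.5443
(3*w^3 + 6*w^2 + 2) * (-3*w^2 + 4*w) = -9*w^5 - 6*w^4 + 24*w^3 - 6*w^2 + 8*w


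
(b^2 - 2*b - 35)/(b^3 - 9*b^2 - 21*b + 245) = 1/(b - 7)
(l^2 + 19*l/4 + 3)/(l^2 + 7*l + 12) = (l + 3/4)/(l + 3)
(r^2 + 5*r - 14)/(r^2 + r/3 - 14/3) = 3*(r + 7)/(3*r + 7)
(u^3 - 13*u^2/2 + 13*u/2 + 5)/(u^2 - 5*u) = u - 3/2 - 1/u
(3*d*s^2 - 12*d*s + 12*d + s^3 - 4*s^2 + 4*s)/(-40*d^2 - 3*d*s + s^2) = (-3*d*s^2 + 12*d*s - 12*d - s^3 + 4*s^2 - 4*s)/(40*d^2 + 3*d*s - s^2)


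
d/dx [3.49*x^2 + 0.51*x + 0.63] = 6.98*x + 0.51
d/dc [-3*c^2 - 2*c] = -6*c - 2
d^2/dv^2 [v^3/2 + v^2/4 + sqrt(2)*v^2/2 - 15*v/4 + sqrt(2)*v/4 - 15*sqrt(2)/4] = 3*v + 1/2 + sqrt(2)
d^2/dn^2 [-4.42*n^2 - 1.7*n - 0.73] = -8.84000000000000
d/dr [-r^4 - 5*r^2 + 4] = -4*r^3 - 10*r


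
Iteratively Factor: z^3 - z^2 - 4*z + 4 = (z - 1)*(z^2 - 4) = (z - 1)*(z + 2)*(z - 2)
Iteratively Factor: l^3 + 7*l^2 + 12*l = (l + 4)*(l^2 + 3*l) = (l + 3)*(l + 4)*(l)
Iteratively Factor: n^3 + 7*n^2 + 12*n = (n + 4)*(n^2 + 3*n) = (n + 3)*(n + 4)*(n)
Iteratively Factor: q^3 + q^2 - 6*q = (q - 2)*(q^2 + 3*q) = (q - 2)*(q + 3)*(q)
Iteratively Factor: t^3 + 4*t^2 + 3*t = (t + 1)*(t^2 + 3*t) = (t + 1)*(t + 3)*(t)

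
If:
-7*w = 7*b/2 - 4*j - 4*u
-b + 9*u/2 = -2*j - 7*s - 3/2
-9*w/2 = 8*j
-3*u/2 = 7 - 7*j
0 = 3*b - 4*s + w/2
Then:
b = 1396/1101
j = 483/734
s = 886/1101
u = -1757/1101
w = -1288/1101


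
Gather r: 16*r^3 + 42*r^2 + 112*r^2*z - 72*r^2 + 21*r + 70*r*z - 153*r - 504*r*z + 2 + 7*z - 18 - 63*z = 16*r^3 + r^2*(112*z - 30) + r*(-434*z - 132) - 56*z - 16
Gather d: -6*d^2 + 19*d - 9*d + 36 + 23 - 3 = -6*d^2 + 10*d + 56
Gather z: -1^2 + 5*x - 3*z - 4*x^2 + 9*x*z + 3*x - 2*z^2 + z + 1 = -4*x^2 + 8*x - 2*z^2 + z*(9*x - 2)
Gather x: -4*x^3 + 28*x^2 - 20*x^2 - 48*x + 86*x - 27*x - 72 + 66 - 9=-4*x^3 + 8*x^2 + 11*x - 15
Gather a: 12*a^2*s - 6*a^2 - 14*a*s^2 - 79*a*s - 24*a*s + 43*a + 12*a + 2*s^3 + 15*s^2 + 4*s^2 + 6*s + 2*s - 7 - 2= a^2*(12*s - 6) + a*(-14*s^2 - 103*s + 55) + 2*s^3 + 19*s^2 + 8*s - 9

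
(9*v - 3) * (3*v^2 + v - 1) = 27*v^3 - 12*v + 3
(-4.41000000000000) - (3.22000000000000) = -7.63000000000000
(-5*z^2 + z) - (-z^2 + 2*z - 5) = -4*z^2 - z + 5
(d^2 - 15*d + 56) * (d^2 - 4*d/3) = d^4 - 49*d^3/3 + 76*d^2 - 224*d/3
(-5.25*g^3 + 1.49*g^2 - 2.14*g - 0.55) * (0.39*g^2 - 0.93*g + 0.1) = -2.0475*g^5 + 5.4636*g^4 - 2.7453*g^3 + 1.9247*g^2 + 0.2975*g - 0.055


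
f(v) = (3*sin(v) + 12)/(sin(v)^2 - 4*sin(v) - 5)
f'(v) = (-2*sin(v)*cos(v) + 4*cos(v))*(3*sin(v) + 12)/(sin(v)^2 - 4*sin(v) - 5)^2 + 3*cos(v)/(sin(v)^2 - 4*sin(v) - 5) = 3*(-8*sin(v) + cos(v)^2 + 10)*cos(v)/((sin(v) - 5)^2*(sin(v) + 1)^2)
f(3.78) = -4.52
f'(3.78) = -7.26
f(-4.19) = -1.89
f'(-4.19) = -0.08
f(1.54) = -1.88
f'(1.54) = 0.00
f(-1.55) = -6937.62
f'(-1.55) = 667100.63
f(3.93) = -5.95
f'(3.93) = -12.41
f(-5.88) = -2.05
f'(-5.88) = 0.52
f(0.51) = -2.01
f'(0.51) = 0.40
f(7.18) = -1.91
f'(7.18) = 0.14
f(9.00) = -2.04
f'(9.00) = -0.49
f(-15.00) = -5.09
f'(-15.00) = -9.21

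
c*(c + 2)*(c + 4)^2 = c^4 + 10*c^3 + 32*c^2 + 32*c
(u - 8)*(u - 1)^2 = u^3 - 10*u^2 + 17*u - 8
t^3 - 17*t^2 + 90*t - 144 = (t - 8)*(t - 6)*(t - 3)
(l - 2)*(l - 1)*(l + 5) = l^3 + 2*l^2 - 13*l + 10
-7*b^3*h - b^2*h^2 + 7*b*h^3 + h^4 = h*(-b + h)*(b + h)*(7*b + h)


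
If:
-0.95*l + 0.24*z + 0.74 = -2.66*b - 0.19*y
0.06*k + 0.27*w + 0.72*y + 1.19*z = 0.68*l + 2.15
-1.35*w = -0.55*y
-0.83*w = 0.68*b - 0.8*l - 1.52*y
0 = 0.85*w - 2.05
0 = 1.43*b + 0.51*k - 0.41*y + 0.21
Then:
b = -4.18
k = 16.06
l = -12.29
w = 2.41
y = 5.92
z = -10.16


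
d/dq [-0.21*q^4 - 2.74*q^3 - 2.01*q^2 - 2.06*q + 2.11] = -0.84*q^3 - 8.22*q^2 - 4.02*q - 2.06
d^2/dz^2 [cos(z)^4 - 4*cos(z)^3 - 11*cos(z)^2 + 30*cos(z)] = -16*sin(z)^4 - 24*sin(z)^2 - 27*cos(z) + 9*cos(3*z) + 18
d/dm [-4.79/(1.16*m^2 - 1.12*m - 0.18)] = (11.1128*m - 5.3648)/(-1.16*m^2 + 1.12*m + 0.18)^2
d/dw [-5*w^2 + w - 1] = 1 - 10*w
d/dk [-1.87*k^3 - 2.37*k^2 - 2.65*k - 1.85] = -5.61*k^2 - 4.74*k - 2.65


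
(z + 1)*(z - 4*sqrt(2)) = z^2 - 4*sqrt(2)*z + z - 4*sqrt(2)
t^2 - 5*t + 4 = (t - 4)*(t - 1)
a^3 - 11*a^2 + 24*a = a*(a - 8)*(a - 3)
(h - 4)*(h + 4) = h^2 - 16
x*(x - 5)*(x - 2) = x^3 - 7*x^2 + 10*x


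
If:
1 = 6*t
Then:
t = 1/6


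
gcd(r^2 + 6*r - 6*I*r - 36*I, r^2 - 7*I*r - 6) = r - 6*I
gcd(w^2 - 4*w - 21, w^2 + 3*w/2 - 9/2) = w + 3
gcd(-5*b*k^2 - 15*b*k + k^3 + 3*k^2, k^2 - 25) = 1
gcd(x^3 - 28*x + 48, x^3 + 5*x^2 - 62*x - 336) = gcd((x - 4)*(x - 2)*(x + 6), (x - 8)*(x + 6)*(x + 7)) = x + 6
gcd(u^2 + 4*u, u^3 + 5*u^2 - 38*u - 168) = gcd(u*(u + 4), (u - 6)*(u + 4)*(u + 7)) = u + 4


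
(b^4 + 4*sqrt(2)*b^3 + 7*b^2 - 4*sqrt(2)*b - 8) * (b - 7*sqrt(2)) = b^5 - 3*sqrt(2)*b^4 - 49*b^3 - 53*sqrt(2)*b^2 + 48*b + 56*sqrt(2)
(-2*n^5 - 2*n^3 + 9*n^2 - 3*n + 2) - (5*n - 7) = -2*n^5 - 2*n^3 + 9*n^2 - 8*n + 9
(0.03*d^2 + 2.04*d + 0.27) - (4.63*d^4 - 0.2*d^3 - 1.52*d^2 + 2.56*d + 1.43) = -4.63*d^4 + 0.2*d^3 + 1.55*d^2 - 0.52*d - 1.16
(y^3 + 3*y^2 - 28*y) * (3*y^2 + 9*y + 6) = 3*y^5 + 18*y^4 - 51*y^3 - 234*y^2 - 168*y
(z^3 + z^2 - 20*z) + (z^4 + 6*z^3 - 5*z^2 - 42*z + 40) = z^4 + 7*z^3 - 4*z^2 - 62*z + 40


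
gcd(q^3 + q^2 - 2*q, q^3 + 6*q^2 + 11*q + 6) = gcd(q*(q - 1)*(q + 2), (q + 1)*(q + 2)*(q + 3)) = q + 2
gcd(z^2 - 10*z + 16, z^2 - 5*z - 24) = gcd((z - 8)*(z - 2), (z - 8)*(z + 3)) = z - 8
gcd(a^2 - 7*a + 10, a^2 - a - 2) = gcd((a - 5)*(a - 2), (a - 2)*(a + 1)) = a - 2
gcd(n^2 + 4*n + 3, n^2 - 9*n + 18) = 1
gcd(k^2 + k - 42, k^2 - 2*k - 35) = 1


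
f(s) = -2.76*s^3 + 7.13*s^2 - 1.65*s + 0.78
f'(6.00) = -214.17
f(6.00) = -348.60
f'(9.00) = -543.99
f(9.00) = -1448.58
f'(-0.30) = -6.67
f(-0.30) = 1.99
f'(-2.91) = -113.26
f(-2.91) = 133.97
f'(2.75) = -25.05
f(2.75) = -7.24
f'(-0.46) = -9.96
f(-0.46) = 3.32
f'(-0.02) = -1.94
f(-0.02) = 0.82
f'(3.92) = -72.98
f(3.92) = -62.38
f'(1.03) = 4.25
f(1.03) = 3.63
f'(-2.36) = -81.42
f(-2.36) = 80.66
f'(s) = -8.28*s^2 + 14.26*s - 1.65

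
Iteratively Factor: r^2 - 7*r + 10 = (r - 5)*(r - 2)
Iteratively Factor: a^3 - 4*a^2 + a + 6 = (a + 1)*(a^2 - 5*a + 6) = (a - 3)*(a + 1)*(a - 2)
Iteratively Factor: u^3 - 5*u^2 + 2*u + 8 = (u - 2)*(u^2 - 3*u - 4) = (u - 4)*(u - 2)*(u + 1)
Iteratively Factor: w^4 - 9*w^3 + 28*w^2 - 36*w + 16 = (w - 1)*(w^3 - 8*w^2 + 20*w - 16) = (w - 2)*(w - 1)*(w^2 - 6*w + 8) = (w - 2)^2*(w - 1)*(w - 4)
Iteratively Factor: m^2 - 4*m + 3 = (m - 3)*(m - 1)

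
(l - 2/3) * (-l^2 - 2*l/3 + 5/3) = -l^3 + 19*l/9 - 10/9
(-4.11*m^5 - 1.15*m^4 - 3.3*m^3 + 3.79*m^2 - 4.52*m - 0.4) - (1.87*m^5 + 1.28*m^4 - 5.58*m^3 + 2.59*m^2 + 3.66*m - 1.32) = -5.98*m^5 - 2.43*m^4 + 2.28*m^3 + 1.2*m^2 - 8.18*m + 0.92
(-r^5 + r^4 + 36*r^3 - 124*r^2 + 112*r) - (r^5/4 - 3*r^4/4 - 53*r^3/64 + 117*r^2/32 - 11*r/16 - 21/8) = -5*r^5/4 + 7*r^4/4 + 2357*r^3/64 - 4085*r^2/32 + 1803*r/16 + 21/8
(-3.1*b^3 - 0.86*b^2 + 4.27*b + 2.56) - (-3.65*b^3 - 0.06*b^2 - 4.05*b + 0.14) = 0.55*b^3 - 0.8*b^2 + 8.32*b + 2.42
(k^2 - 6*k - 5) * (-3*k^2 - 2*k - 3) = -3*k^4 + 16*k^3 + 24*k^2 + 28*k + 15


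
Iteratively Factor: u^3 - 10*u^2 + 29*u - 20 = (u - 4)*(u^2 - 6*u + 5) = (u - 5)*(u - 4)*(u - 1)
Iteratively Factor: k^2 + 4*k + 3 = (k + 3)*(k + 1)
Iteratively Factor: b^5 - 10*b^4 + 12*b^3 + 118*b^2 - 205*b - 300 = (b + 1)*(b^4 - 11*b^3 + 23*b^2 + 95*b - 300) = (b - 4)*(b + 1)*(b^3 - 7*b^2 - 5*b + 75) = (b - 4)*(b + 1)*(b + 3)*(b^2 - 10*b + 25) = (b - 5)*(b - 4)*(b + 1)*(b + 3)*(b - 5)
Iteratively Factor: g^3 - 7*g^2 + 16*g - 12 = (g - 2)*(g^2 - 5*g + 6) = (g - 3)*(g - 2)*(g - 2)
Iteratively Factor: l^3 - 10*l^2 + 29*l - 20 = (l - 1)*(l^2 - 9*l + 20) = (l - 4)*(l - 1)*(l - 5)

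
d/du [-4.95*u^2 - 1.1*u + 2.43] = -9.9*u - 1.1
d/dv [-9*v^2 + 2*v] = 2 - 18*v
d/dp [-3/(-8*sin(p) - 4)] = -3*cos(p)/(2*(2*sin(p) + 1)^2)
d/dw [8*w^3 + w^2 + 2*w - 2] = 24*w^2 + 2*w + 2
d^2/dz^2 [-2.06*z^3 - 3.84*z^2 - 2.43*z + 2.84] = -12.36*z - 7.68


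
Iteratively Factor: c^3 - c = (c - 1)*(c^2 + c) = c*(c - 1)*(c + 1)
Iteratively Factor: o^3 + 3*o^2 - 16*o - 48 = (o + 4)*(o^2 - o - 12) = (o - 4)*(o + 4)*(o + 3)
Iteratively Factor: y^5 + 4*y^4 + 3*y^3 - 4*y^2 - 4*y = (y + 1)*(y^4 + 3*y^3 - 4*y) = (y + 1)*(y + 2)*(y^3 + y^2 - 2*y) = y*(y + 1)*(y + 2)*(y^2 + y - 2) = y*(y - 1)*(y + 1)*(y + 2)*(y + 2)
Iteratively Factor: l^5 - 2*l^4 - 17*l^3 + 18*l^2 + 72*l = (l + 3)*(l^4 - 5*l^3 - 2*l^2 + 24*l) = l*(l + 3)*(l^3 - 5*l^2 - 2*l + 24) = l*(l + 2)*(l + 3)*(l^2 - 7*l + 12) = l*(l - 3)*(l + 2)*(l + 3)*(l - 4)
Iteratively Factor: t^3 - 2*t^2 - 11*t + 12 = (t + 3)*(t^2 - 5*t + 4) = (t - 4)*(t + 3)*(t - 1)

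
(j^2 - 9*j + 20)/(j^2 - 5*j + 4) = (j - 5)/(j - 1)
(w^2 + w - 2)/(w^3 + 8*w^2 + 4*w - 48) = (w^2 + w - 2)/(w^3 + 8*w^2 + 4*w - 48)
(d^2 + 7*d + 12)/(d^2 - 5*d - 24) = (d + 4)/(d - 8)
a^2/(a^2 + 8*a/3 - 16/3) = 3*a^2/(3*a^2 + 8*a - 16)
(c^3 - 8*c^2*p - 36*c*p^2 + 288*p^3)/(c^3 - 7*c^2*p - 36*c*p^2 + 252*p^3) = (-c + 8*p)/(-c + 7*p)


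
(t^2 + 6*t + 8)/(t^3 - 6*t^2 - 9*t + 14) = (t + 4)/(t^2 - 8*t + 7)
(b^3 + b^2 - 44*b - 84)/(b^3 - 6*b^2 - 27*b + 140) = (b^2 + 8*b + 12)/(b^2 + b - 20)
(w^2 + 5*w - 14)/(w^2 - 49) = (w - 2)/(w - 7)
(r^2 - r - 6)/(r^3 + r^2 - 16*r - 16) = (r^2 - r - 6)/(r^3 + r^2 - 16*r - 16)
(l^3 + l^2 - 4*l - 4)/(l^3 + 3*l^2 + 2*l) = (l - 2)/l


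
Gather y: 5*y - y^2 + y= -y^2 + 6*y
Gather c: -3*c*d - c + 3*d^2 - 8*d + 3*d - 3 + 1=c*(-3*d - 1) + 3*d^2 - 5*d - 2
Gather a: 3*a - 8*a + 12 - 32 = -5*a - 20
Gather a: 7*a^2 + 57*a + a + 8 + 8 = 7*a^2 + 58*a + 16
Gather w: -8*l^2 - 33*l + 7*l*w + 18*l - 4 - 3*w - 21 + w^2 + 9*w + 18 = -8*l^2 - 15*l + w^2 + w*(7*l + 6) - 7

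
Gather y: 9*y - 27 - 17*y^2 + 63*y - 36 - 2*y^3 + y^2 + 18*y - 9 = -2*y^3 - 16*y^2 + 90*y - 72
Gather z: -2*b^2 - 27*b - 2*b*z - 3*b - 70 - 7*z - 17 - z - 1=-2*b^2 - 30*b + z*(-2*b - 8) - 88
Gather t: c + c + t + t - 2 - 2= 2*c + 2*t - 4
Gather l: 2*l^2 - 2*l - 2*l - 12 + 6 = 2*l^2 - 4*l - 6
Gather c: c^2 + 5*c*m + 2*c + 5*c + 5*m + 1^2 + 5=c^2 + c*(5*m + 7) + 5*m + 6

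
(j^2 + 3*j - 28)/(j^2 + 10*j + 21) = (j - 4)/(j + 3)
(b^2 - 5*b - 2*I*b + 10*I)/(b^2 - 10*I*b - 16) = (b - 5)/(b - 8*I)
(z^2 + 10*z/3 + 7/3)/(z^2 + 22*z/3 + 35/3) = (z + 1)/(z + 5)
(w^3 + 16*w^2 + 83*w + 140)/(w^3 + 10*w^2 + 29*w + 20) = (w + 7)/(w + 1)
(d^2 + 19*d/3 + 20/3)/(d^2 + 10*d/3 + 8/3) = (d + 5)/(d + 2)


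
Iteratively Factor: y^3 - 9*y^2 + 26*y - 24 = (y - 3)*(y^2 - 6*y + 8) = (y - 3)*(y - 2)*(y - 4)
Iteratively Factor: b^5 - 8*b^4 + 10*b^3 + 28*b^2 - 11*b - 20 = (b - 1)*(b^4 - 7*b^3 + 3*b^2 + 31*b + 20) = (b - 4)*(b - 1)*(b^3 - 3*b^2 - 9*b - 5) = (b - 4)*(b - 1)*(b + 1)*(b^2 - 4*b - 5) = (b - 5)*(b - 4)*(b - 1)*(b + 1)*(b + 1)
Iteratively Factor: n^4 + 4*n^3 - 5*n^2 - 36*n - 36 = (n + 2)*(n^3 + 2*n^2 - 9*n - 18) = (n - 3)*(n + 2)*(n^2 + 5*n + 6) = (n - 3)*(n + 2)*(n + 3)*(n + 2)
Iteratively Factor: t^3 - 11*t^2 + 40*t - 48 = (t - 4)*(t^2 - 7*t + 12) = (t - 4)^2*(t - 3)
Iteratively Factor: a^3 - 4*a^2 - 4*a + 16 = (a + 2)*(a^2 - 6*a + 8) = (a - 4)*(a + 2)*(a - 2)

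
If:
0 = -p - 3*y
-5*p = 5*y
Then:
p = 0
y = 0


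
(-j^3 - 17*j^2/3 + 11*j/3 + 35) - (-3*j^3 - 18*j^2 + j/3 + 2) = 2*j^3 + 37*j^2/3 + 10*j/3 + 33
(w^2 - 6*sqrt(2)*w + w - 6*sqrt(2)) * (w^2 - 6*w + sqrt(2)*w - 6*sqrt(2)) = w^4 - 5*sqrt(2)*w^3 - 5*w^3 - 18*w^2 + 25*sqrt(2)*w^2 + 30*sqrt(2)*w + 60*w + 72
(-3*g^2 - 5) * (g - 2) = -3*g^3 + 6*g^2 - 5*g + 10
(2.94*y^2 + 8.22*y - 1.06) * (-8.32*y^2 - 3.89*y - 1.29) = -24.4608*y^4 - 79.827*y^3 - 26.9492*y^2 - 6.4804*y + 1.3674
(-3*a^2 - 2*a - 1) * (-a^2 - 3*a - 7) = 3*a^4 + 11*a^3 + 28*a^2 + 17*a + 7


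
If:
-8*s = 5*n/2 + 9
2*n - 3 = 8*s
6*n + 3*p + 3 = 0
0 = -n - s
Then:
No Solution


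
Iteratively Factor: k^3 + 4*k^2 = (k)*(k^2 + 4*k) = k*(k + 4)*(k)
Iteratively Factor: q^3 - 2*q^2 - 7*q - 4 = (q + 1)*(q^2 - 3*q - 4) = (q + 1)^2*(q - 4)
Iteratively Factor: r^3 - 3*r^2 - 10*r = (r + 2)*(r^2 - 5*r) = (r - 5)*(r + 2)*(r)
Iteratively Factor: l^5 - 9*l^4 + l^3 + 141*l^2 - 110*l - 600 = (l - 5)*(l^4 - 4*l^3 - 19*l^2 + 46*l + 120) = (l - 5)*(l + 2)*(l^3 - 6*l^2 - 7*l + 60) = (l - 5)^2*(l + 2)*(l^2 - l - 12) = (l - 5)^2*(l + 2)*(l + 3)*(l - 4)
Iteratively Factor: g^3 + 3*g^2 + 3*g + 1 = (g + 1)*(g^2 + 2*g + 1) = (g + 1)^2*(g + 1)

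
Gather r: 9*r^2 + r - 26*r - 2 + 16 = 9*r^2 - 25*r + 14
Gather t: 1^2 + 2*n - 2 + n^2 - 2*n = n^2 - 1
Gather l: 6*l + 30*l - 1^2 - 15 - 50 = 36*l - 66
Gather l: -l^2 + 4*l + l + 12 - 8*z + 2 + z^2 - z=-l^2 + 5*l + z^2 - 9*z + 14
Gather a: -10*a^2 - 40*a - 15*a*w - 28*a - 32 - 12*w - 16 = -10*a^2 + a*(-15*w - 68) - 12*w - 48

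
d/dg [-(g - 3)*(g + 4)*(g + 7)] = -3*g^2 - 16*g + 5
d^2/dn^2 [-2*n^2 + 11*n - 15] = -4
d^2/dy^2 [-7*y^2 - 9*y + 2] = -14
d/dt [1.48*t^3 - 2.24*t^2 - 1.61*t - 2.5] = 4.44*t^2 - 4.48*t - 1.61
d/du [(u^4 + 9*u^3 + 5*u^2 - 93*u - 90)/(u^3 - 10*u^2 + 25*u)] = (u^5 - 15*u^4 - 95*u^3 + 161*u^2 + 270*u - 450)/(u^2*(u^3 - 15*u^2 + 75*u - 125))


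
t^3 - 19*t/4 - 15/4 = (t - 5/2)*(t + 1)*(t + 3/2)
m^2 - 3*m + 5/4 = (m - 5/2)*(m - 1/2)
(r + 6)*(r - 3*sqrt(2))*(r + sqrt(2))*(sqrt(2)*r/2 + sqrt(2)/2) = sqrt(2)*r^4/2 - 2*r^3 + 7*sqrt(2)*r^3/2 - 14*r^2 - 21*sqrt(2)*r - 12*r - 18*sqrt(2)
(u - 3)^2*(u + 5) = u^3 - u^2 - 21*u + 45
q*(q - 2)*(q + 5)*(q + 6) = q^4 + 9*q^3 + 8*q^2 - 60*q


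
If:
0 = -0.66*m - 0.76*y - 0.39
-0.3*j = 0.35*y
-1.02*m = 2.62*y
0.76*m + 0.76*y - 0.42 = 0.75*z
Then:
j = -0.49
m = -1.07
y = 0.42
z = -1.22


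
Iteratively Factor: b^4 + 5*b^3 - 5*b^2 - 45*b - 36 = (b - 3)*(b^3 + 8*b^2 + 19*b + 12) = (b - 3)*(b + 4)*(b^2 + 4*b + 3) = (b - 3)*(b + 1)*(b + 4)*(b + 3)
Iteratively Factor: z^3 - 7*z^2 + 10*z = (z - 2)*(z^2 - 5*z) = (z - 5)*(z - 2)*(z)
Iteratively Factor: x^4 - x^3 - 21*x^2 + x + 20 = (x - 1)*(x^3 - 21*x - 20) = (x - 1)*(x + 4)*(x^2 - 4*x - 5) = (x - 1)*(x + 1)*(x + 4)*(x - 5)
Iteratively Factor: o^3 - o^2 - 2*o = (o + 1)*(o^2 - 2*o) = o*(o + 1)*(o - 2)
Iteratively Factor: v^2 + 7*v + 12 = (v + 3)*(v + 4)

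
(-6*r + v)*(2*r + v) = -12*r^2 - 4*r*v + v^2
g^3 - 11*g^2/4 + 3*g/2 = g*(g - 2)*(g - 3/4)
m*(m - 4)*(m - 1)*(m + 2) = m^4 - 3*m^3 - 6*m^2 + 8*m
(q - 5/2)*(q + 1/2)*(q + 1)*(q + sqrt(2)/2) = q^4 - q^3 + sqrt(2)*q^3/2 - 13*q^2/4 - sqrt(2)*q^2/2 - 13*sqrt(2)*q/8 - 5*q/4 - 5*sqrt(2)/8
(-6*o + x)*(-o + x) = 6*o^2 - 7*o*x + x^2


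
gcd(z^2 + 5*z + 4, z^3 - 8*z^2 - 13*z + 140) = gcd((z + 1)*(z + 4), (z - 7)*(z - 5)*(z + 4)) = z + 4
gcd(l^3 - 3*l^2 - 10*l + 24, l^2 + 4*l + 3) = l + 3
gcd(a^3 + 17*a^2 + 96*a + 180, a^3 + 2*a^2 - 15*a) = a + 5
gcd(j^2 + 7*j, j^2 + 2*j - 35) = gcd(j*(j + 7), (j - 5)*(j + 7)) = j + 7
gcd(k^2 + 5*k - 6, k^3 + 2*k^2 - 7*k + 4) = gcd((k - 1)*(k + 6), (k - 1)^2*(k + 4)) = k - 1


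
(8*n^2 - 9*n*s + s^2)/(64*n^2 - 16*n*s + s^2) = (-n + s)/(-8*n + s)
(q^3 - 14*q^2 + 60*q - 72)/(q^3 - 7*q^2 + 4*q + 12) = (q - 6)/(q + 1)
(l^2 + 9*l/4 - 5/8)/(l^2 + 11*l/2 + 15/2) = (l - 1/4)/(l + 3)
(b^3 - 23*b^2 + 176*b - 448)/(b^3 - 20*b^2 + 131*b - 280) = (b - 8)/(b - 5)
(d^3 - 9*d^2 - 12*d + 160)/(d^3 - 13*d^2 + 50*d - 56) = (d^3 - 9*d^2 - 12*d + 160)/(d^3 - 13*d^2 + 50*d - 56)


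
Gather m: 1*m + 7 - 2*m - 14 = -m - 7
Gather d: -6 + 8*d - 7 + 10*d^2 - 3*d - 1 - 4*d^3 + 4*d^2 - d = -4*d^3 + 14*d^2 + 4*d - 14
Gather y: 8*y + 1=8*y + 1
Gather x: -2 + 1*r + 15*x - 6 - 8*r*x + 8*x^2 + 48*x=r + 8*x^2 + x*(63 - 8*r) - 8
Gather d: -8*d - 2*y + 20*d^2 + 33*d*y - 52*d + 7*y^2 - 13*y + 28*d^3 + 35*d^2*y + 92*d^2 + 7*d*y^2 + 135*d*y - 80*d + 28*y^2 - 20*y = 28*d^3 + d^2*(35*y + 112) + d*(7*y^2 + 168*y - 140) + 35*y^2 - 35*y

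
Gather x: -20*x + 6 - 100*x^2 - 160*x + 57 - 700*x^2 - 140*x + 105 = -800*x^2 - 320*x + 168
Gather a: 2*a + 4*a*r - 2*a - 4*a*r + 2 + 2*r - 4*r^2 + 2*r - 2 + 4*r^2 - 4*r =0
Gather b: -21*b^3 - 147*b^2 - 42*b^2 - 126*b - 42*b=-21*b^3 - 189*b^2 - 168*b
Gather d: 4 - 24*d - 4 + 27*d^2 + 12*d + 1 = 27*d^2 - 12*d + 1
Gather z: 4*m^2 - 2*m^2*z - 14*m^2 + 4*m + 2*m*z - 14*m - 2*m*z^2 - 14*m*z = -10*m^2 - 2*m*z^2 - 10*m + z*(-2*m^2 - 12*m)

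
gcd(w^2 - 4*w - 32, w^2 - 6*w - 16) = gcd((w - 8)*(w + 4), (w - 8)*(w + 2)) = w - 8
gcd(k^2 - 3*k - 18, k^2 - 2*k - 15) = k + 3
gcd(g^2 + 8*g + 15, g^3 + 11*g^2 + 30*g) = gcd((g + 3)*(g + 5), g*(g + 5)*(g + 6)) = g + 5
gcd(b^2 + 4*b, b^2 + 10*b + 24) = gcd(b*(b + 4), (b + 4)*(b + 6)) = b + 4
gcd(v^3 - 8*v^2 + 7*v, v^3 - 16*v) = v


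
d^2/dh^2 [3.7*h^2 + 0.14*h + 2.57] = 7.40000000000000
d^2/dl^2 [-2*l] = 0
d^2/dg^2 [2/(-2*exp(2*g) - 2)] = 4*(1 - exp(2*g))*exp(2*g)/(exp(2*g) + 1)^3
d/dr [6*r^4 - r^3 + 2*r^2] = r*(24*r^2 - 3*r + 4)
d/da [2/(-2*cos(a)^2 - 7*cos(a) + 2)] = -2*(4*cos(a) + 7)*sin(a)/(7*cos(a) + cos(2*a) - 1)^2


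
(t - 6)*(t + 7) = t^2 + t - 42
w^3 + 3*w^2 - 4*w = w*(w - 1)*(w + 4)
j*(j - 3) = j^2 - 3*j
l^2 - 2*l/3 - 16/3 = (l - 8/3)*(l + 2)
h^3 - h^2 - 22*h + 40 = (h - 4)*(h - 2)*(h + 5)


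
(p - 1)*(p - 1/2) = p^2 - 3*p/2 + 1/2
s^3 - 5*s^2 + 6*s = s*(s - 3)*(s - 2)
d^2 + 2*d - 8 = (d - 2)*(d + 4)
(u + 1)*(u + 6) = u^2 + 7*u + 6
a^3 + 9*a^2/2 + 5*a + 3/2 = (a + 1/2)*(a + 1)*(a + 3)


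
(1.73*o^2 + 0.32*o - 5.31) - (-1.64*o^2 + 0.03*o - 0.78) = 3.37*o^2 + 0.29*o - 4.53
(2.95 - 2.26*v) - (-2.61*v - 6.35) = 0.35*v + 9.3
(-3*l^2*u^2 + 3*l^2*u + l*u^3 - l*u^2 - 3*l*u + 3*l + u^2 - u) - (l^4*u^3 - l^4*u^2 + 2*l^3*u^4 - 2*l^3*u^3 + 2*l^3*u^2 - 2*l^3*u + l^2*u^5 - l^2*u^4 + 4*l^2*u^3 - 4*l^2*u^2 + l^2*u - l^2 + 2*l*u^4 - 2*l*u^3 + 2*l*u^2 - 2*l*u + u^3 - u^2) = -l^4*u^3 + l^4*u^2 - 2*l^3*u^4 + 2*l^3*u^3 - 2*l^3*u^2 + 2*l^3*u - l^2*u^5 + l^2*u^4 - 4*l^2*u^3 + l^2*u^2 + 2*l^2*u + l^2 - 2*l*u^4 + 3*l*u^3 - 3*l*u^2 - l*u + 3*l - u^3 + 2*u^2 - u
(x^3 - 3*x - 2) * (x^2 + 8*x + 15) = x^5 + 8*x^4 + 12*x^3 - 26*x^2 - 61*x - 30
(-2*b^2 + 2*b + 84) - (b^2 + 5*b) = -3*b^2 - 3*b + 84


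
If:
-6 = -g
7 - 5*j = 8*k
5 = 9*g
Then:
No Solution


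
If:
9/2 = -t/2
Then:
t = -9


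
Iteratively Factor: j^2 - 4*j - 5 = (j + 1)*(j - 5)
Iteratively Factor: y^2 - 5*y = (y - 5)*(y)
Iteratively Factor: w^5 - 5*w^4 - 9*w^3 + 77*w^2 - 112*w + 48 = (w - 4)*(w^4 - w^3 - 13*w^2 + 25*w - 12) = (w - 4)*(w - 1)*(w^3 - 13*w + 12) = (w - 4)*(w - 1)*(w + 4)*(w^2 - 4*w + 3) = (w - 4)*(w - 1)^2*(w + 4)*(w - 3)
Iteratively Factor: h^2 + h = (h)*(h + 1)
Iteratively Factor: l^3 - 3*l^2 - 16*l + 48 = (l - 4)*(l^2 + l - 12) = (l - 4)*(l + 4)*(l - 3)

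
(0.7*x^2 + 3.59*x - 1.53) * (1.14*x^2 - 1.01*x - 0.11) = 0.798*x^4 + 3.3856*x^3 - 5.4471*x^2 + 1.1504*x + 0.1683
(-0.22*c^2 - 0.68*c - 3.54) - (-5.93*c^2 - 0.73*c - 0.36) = 5.71*c^2 + 0.0499999999999999*c - 3.18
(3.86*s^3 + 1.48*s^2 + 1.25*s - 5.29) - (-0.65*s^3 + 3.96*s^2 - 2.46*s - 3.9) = 4.51*s^3 - 2.48*s^2 + 3.71*s - 1.39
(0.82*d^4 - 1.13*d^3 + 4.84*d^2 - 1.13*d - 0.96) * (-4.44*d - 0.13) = -3.6408*d^5 + 4.9106*d^4 - 21.3427*d^3 + 4.388*d^2 + 4.4093*d + 0.1248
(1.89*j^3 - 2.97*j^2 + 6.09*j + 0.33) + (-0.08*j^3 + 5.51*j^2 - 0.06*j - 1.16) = 1.81*j^3 + 2.54*j^2 + 6.03*j - 0.83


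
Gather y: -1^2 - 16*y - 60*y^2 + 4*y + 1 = -60*y^2 - 12*y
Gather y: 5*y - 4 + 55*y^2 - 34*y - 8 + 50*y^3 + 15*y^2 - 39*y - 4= 50*y^3 + 70*y^2 - 68*y - 16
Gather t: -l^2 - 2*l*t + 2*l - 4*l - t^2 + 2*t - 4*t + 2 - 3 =-l^2 - 2*l - t^2 + t*(-2*l - 2) - 1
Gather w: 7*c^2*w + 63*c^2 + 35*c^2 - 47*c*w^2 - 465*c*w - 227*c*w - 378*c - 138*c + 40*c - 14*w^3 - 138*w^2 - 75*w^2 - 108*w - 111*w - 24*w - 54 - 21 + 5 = 98*c^2 - 476*c - 14*w^3 + w^2*(-47*c - 213) + w*(7*c^2 - 692*c - 243) - 70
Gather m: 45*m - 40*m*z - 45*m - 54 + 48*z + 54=-40*m*z + 48*z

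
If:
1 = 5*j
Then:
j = 1/5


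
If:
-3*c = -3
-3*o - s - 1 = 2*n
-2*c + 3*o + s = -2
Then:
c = 1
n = -1/2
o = -s/3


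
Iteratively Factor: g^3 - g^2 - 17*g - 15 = (g + 3)*(g^2 - 4*g - 5) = (g - 5)*(g + 3)*(g + 1)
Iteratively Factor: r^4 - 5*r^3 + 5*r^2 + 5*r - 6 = (r - 3)*(r^3 - 2*r^2 - r + 2) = (r - 3)*(r - 2)*(r^2 - 1) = (r - 3)*(r - 2)*(r - 1)*(r + 1)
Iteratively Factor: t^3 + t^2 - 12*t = (t)*(t^2 + t - 12) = t*(t + 4)*(t - 3)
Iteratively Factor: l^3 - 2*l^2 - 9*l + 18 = (l - 2)*(l^2 - 9) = (l - 3)*(l - 2)*(l + 3)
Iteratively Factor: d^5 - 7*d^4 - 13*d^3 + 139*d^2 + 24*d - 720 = (d - 4)*(d^4 - 3*d^3 - 25*d^2 + 39*d + 180) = (d - 5)*(d - 4)*(d^3 + 2*d^2 - 15*d - 36) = (d - 5)*(d - 4)*(d + 3)*(d^2 - d - 12) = (d - 5)*(d - 4)^2*(d + 3)*(d + 3)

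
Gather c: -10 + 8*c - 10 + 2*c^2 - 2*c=2*c^2 + 6*c - 20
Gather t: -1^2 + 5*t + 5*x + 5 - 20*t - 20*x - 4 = -15*t - 15*x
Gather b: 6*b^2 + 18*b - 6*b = 6*b^2 + 12*b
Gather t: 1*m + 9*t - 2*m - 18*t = -m - 9*t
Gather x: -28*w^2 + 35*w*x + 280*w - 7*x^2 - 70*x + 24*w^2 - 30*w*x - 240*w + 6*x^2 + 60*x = -4*w^2 + 40*w - x^2 + x*(5*w - 10)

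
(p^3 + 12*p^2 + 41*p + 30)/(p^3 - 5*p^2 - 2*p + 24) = (p^3 + 12*p^2 + 41*p + 30)/(p^3 - 5*p^2 - 2*p + 24)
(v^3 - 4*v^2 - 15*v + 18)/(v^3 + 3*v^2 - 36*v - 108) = (v - 1)/(v + 6)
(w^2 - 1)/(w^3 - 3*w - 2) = (w - 1)/(w^2 - w - 2)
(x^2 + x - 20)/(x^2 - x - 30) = (x - 4)/(x - 6)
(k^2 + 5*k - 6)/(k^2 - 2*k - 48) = (k - 1)/(k - 8)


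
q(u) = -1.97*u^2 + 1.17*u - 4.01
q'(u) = 1.17 - 3.94*u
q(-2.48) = -19.03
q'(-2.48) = 10.94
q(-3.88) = -38.21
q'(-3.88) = 16.46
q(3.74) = -27.19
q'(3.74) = -13.57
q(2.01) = -9.62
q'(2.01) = -6.75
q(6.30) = -74.83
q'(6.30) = -23.65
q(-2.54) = -19.69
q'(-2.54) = 11.18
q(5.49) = -56.96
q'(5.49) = -20.46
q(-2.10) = -15.15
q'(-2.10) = 9.44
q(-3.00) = -25.25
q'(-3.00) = 12.99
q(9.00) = -153.05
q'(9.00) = -34.29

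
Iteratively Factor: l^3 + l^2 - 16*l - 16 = (l - 4)*(l^2 + 5*l + 4) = (l - 4)*(l + 4)*(l + 1)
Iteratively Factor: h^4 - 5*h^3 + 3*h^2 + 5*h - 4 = (h + 1)*(h^3 - 6*h^2 + 9*h - 4) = (h - 1)*(h + 1)*(h^2 - 5*h + 4) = (h - 1)^2*(h + 1)*(h - 4)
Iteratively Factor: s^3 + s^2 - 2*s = (s - 1)*(s^2 + 2*s) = s*(s - 1)*(s + 2)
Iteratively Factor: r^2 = (r)*(r)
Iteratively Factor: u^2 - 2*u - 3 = (u - 3)*(u + 1)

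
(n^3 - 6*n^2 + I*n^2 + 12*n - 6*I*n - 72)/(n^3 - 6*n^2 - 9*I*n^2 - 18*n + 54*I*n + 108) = (n + 4*I)/(n - 6*I)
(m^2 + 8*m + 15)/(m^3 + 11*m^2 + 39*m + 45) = 1/(m + 3)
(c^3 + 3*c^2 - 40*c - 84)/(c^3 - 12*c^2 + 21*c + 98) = (c^2 + c - 42)/(c^2 - 14*c + 49)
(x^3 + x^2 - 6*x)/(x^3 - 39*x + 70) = x*(x + 3)/(x^2 + 2*x - 35)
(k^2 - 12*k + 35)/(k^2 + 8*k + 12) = (k^2 - 12*k + 35)/(k^2 + 8*k + 12)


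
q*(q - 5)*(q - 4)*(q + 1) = q^4 - 8*q^3 + 11*q^2 + 20*q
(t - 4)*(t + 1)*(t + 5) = t^3 + 2*t^2 - 19*t - 20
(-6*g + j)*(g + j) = -6*g^2 - 5*g*j + j^2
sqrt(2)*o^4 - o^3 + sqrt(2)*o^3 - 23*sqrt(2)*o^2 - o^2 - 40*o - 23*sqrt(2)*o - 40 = (o - 4*sqrt(2))*(o + sqrt(2))*(o + 5*sqrt(2)/2)*(sqrt(2)*o + sqrt(2))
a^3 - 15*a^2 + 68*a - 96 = (a - 8)*(a - 4)*(a - 3)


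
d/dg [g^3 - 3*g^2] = 3*g*(g - 2)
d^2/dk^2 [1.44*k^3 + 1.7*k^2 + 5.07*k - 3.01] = 8.64*k + 3.4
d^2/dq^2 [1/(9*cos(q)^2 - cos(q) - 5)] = (324*sin(q)^4 - 343*sin(q)^2 + 115*cos(q)/4 - 27*cos(3*q)/4 - 73)/(9*sin(q)^2 + cos(q) - 4)^3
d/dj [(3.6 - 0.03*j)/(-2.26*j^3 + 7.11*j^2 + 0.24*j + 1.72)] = (-0.1356*j^3 + 24.6213*j^2 - 51.192*j - 0.9156)/(5.1076*j^6 - 32.1372*j^5 + 49.4673*j^4 - 4.3616*j^3 + 24.516*j^2 + 0.8256*j + 2.9584)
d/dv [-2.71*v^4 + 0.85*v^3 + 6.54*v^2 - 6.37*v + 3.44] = -10.84*v^3 + 2.55*v^2 + 13.08*v - 6.37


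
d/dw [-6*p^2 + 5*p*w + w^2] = 5*p + 2*w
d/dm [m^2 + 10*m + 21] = 2*m + 10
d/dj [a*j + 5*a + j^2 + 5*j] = a + 2*j + 5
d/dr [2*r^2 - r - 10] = 4*r - 1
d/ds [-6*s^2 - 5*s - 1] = -12*s - 5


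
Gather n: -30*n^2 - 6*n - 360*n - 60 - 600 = -30*n^2 - 366*n - 660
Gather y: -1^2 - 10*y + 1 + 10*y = 0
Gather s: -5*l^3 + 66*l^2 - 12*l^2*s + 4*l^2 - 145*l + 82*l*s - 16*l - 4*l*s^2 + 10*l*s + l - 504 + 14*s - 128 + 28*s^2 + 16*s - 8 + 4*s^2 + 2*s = -5*l^3 + 70*l^2 - 160*l + s^2*(32 - 4*l) + s*(-12*l^2 + 92*l + 32) - 640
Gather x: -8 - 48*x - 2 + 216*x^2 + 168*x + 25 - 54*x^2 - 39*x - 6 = 162*x^2 + 81*x + 9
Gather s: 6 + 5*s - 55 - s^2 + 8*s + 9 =-s^2 + 13*s - 40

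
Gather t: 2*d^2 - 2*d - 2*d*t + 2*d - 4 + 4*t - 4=2*d^2 + t*(4 - 2*d) - 8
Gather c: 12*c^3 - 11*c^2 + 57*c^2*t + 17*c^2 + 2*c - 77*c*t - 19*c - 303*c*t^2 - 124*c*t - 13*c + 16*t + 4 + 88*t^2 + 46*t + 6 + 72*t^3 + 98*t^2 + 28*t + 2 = 12*c^3 + c^2*(57*t + 6) + c*(-303*t^2 - 201*t - 30) + 72*t^3 + 186*t^2 + 90*t + 12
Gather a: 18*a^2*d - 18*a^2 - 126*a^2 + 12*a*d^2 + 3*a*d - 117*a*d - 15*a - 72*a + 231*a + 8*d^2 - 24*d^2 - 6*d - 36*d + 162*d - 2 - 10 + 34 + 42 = a^2*(18*d - 144) + a*(12*d^2 - 114*d + 144) - 16*d^2 + 120*d + 64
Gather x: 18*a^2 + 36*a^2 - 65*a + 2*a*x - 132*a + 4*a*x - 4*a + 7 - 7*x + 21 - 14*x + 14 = 54*a^2 - 201*a + x*(6*a - 21) + 42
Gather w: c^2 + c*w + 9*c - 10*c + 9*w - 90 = c^2 - c + w*(c + 9) - 90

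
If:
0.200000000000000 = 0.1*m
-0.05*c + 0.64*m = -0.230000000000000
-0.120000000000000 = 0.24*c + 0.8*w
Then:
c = 30.20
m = 2.00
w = -9.21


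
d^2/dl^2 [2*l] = 0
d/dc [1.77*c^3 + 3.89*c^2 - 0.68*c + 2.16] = 5.31*c^2 + 7.78*c - 0.68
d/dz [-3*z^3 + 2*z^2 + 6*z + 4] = -9*z^2 + 4*z + 6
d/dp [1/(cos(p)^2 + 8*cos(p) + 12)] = 2*(cos(p) + 4)*sin(p)/(cos(p)^2 + 8*cos(p) + 12)^2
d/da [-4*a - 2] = -4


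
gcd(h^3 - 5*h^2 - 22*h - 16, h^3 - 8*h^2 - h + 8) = h^2 - 7*h - 8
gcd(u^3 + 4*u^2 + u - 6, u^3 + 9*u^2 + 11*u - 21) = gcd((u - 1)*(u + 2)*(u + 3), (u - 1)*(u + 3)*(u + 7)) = u^2 + 2*u - 3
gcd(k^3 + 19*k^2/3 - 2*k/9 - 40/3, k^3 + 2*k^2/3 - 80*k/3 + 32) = k^2 + 14*k/3 - 8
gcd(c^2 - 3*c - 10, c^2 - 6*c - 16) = c + 2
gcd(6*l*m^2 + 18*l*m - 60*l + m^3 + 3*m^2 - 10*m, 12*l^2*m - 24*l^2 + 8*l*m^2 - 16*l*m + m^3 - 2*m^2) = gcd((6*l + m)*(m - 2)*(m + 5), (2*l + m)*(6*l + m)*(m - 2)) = 6*l*m - 12*l + m^2 - 2*m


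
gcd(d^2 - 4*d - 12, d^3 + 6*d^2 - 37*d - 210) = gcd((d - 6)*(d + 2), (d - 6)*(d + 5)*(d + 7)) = d - 6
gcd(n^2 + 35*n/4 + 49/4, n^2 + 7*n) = n + 7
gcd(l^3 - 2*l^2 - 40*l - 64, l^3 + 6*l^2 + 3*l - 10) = l + 2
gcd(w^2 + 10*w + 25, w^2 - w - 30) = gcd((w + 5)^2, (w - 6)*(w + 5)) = w + 5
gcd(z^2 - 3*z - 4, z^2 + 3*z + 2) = z + 1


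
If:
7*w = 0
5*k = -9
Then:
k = -9/5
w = 0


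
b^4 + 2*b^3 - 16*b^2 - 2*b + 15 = (b - 3)*(b - 1)*(b + 1)*(b + 5)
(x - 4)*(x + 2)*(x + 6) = x^3 + 4*x^2 - 20*x - 48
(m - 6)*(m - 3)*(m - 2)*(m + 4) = m^4 - 7*m^3 - 8*m^2 + 108*m - 144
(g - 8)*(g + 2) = g^2 - 6*g - 16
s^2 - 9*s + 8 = (s - 8)*(s - 1)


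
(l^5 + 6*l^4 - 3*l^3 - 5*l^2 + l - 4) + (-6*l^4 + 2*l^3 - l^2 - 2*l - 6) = l^5 - l^3 - 6*l^2 - l - 10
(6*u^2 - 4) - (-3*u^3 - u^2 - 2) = 3*u^3 + 7*u^2 - 2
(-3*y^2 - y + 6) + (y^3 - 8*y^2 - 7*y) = y^3 - 11*y^2 - 8*y + 6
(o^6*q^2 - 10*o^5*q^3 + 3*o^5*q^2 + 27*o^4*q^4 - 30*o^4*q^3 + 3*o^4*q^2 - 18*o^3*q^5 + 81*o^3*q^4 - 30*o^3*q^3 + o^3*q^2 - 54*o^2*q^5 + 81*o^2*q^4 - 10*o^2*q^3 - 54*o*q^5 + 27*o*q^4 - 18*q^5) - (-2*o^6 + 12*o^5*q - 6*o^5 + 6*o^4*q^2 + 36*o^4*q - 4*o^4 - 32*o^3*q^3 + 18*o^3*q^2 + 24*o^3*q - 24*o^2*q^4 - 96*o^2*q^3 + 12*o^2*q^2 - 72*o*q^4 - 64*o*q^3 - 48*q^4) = o^6*q^2 + 2*o^6 - 10*o^5*q^3 + 3*o^5*q^2 - 12*o^5*q + 6*o^5 + 27*o^4*q^4 - 30*o^4*q^3 - 3*o^4*q^2 - 36*o^4*q + 4*o^4 - 18*o^3*q^5 + 81*o^3*q^4 + 2*o^3*q^3 - 17*o^3*q^2 - 24*o^3*q - 54*o^2*q^5 + 105*o^2*q^4 + 86*o^2*q^3 - 12*o^2*q^2 - 54*o*q^5 + 99*o*q^4 + 64*o*q^3 - 18*q^5 + 48*q^4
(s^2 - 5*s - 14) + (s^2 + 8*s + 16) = 2*s^2 + 3*s + 2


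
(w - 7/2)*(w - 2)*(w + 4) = w^3 - 3*w^2/2 - 15*w + 28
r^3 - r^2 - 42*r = r*(r - 7)*(r + 6)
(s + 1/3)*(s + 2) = s^2 + 7*s/3 + 2/3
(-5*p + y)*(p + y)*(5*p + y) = -25*p^3 - 25*p^2*y + p*y^2 + y^3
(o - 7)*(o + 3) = o^2 - 4*o - 21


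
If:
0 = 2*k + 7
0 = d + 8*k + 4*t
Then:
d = 28 - 4*t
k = -7/2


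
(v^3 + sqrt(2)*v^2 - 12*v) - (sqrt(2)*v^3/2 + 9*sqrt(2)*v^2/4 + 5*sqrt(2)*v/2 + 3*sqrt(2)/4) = -sqrt(2)*v^3/2 + v^3 - 5*sqrt(2)*v^2/4 - 12*v - 5*sqrt(2)*v/2 - 3*sqrt(2)/4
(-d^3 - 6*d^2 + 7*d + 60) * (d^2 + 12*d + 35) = -d^5 - 18*d^4 - 100*d^3 - 66*d^2 + 965*d + 2100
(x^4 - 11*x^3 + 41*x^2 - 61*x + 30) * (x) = x^5 - 11*x^4 + 41*x^3 - 61*x^2 + 30*x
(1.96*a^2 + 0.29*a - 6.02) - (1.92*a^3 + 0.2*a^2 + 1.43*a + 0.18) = -1.92*a^3 + 1.76*a^2 - 1.14*a - 6.2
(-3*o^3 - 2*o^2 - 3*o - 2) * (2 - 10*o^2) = 30*o^5 + 20*o^4 + 24*o^3 + 16*o^2 - 6*o - 4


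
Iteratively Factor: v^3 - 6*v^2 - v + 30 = (v + 2)*(v^2 - 8*v + 15) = (v - 3)*(v + 2)*(v - 5)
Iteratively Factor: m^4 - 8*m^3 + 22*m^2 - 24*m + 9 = (m - 1)*(m^3 - 7*m^2 + 15*m - 9) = (m - 3)*(m - 1)*(m^2 - 4*m + 3) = (m - 3)^2*(m - 1)*(m - 1)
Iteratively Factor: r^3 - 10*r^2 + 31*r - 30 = (r - 3)*(r^2 - 7*r + 10) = (r - 3)*(r - 2)*(r - 5)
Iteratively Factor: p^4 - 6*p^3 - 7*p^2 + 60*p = (p - 4)*(p^3 - 2*p^2 - 15*p) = p*(p - 4)*(p^2 - 2*p - 15) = p*(p - 5)*(p - 4)*(p + 3)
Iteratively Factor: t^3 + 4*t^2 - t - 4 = (t + 1)*(t^2 + 3*t - 4) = (t - 1)*(t + 1)*(t + 4)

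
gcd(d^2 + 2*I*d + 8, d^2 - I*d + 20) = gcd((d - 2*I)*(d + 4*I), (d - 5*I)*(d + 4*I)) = d + 4*I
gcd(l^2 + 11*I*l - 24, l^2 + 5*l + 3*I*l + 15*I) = l + 3*I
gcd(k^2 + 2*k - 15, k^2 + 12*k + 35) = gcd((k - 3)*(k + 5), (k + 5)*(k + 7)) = k + 5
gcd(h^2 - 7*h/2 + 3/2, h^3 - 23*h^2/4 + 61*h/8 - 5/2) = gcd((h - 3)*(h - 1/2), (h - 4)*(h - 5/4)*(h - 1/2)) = h - 1/2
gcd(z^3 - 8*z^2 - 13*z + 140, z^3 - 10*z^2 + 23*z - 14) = z - 7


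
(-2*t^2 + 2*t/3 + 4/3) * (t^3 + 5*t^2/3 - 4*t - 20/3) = -2*t^5 - 8*t^4/3 + 94*t^3/9 + 116*t^2/9 - 88*t/9 - 80/9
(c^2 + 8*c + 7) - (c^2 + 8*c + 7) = 0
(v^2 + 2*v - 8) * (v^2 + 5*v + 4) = v^4 + 7*v^3 + 6*v^2 - 32*v - 32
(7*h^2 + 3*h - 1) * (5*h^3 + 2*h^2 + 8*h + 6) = 35*h^5 + 29*h^4 + 57*h^3 + 64*h^2 + 10*h - 6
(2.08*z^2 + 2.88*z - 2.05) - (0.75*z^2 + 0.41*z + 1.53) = 1.33*z^2 + 2.47*z - 3.58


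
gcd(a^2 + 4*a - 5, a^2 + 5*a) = a + 5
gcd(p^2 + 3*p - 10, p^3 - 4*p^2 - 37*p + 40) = p + 5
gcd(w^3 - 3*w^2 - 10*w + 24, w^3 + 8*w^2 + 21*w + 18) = w + 3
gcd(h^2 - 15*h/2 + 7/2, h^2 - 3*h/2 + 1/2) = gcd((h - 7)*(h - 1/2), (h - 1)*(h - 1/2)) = h - 1/2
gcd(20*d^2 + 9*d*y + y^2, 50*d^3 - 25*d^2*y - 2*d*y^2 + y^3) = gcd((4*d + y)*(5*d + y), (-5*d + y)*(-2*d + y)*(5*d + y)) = 5*d + y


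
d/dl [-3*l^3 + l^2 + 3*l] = -9*l^2 + 2*l + 3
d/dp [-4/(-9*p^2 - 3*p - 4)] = 12*(-6*p - 1)/(9*p^2 + 3*p + 4)^2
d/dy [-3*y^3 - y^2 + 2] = y*(-9*y - 2)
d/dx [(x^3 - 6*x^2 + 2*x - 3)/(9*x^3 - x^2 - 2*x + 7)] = (53*x^4 - 40*x^3 + 116*x^2 - 90*x + 8)/(81*x^6 - 18*x^5 - 35*x^4 + 130*x^3 - 10*x^2 - 28*x + 49)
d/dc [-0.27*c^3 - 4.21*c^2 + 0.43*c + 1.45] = -0.81*c^2 - 8.42*c + 0.43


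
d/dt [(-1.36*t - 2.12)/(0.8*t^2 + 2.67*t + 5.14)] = (1.088*t^2 + 3.392*t - 1.33)/(0.64*t^4 + 4.272*t^3 + 15.3529*t^2 + 27.4476*t + 26.4196)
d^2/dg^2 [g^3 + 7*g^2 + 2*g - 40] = 6*g + 14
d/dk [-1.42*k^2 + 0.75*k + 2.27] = 0.75 - 2.84*k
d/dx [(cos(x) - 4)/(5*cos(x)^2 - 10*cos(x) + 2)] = (-5*sin(x)^2 - 40*cos(x) + 43)*sin(x)/(5*cos(x)^2 - 10*cos(x) + 2)^2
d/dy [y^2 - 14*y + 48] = 2*y - 14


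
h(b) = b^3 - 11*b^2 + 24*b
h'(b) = 3*b^2 - 22*b + 24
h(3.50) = -7.88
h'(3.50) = -16.25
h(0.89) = 13.35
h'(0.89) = 6.80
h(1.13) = 14.52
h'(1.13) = 2.97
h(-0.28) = -7.60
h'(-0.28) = 30.40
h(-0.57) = -17.44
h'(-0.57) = 37.51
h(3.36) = -5.61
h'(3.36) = -16.05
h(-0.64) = -20.13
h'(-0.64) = 39.31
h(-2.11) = -109.01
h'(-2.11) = 83.78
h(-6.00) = -756.00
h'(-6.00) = 264.00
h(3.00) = 0.00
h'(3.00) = -15.00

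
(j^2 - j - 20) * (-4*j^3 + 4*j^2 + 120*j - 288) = -4*j^5 + 8*j^4 + 196*j^3 - 488*j^2 - 2112*j + 5760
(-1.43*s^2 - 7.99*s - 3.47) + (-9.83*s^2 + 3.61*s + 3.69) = -11.26*s^2 - 4.38*s + 0.22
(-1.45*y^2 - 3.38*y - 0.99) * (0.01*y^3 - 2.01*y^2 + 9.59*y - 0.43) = -0.0145*y^5 + 2.8807*y^4 - 7.1216*y^3 - 29.8008*y^2 - 8.0407*y + 0.4257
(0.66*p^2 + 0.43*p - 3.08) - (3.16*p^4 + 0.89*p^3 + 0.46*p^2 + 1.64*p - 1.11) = -3.16*p^4 - 0.89*p^3 + 0.2*p^2 - 1.21*p - 1.97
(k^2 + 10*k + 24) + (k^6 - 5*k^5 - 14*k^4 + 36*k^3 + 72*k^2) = k^6 - 5*k^5 - 14*k^4 + 36*k^3 + 73*k^2 + 10*k + 24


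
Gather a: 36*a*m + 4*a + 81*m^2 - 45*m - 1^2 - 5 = a*(36*m + 4) + 81*m^2 - 45*m - 6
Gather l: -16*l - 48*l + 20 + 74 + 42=136 - 64*l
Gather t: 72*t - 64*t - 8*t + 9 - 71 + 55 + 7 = 0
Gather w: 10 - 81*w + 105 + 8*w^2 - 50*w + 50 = 8*w^2 - 131*w + 165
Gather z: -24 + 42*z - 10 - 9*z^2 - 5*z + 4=-9*z^2 + 37*z - 30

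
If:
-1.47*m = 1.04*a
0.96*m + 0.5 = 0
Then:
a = 0.74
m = -0.52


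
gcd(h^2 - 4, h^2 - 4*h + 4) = h - 2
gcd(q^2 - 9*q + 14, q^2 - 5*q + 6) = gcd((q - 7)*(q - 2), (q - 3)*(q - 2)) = q - 2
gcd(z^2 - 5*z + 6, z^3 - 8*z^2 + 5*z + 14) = z - 2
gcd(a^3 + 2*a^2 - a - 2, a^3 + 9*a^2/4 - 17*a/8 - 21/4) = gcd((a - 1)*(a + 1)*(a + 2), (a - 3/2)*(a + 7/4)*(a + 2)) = a + 2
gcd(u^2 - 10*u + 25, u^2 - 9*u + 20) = u - 5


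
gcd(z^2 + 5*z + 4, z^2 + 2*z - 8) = z + 4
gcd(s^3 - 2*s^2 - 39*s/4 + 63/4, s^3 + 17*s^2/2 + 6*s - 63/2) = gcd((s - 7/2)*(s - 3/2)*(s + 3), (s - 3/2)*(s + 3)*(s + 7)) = s^2 + 3*s/2 - 9/2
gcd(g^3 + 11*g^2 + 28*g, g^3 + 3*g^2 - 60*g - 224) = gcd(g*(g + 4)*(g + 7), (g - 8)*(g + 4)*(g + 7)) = g^2 + 11*g + 28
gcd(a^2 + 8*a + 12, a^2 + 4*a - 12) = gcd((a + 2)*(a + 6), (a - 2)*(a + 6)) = a + 6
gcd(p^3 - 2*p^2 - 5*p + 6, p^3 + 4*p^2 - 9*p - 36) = p - 3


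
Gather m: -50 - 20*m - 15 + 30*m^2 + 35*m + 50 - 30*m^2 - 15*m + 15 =0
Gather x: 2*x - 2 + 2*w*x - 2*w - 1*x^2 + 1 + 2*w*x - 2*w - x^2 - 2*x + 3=4*w*x - 4*w - 2*x^2 + 2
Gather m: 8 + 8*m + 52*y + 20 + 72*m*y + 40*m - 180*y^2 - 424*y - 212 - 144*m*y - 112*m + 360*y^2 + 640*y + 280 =m*(-72*y - 64) + 180*y^2 + 268*y + 96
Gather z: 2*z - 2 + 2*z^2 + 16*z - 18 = 2*z^2 + 18*z - 20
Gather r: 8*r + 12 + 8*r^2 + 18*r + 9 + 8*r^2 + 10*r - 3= 16*r^2 + 36*r + 18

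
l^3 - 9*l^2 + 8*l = l*(l - 8)*(l - 1)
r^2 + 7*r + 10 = (r + 2)*(r + 5)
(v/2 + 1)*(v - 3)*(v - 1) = v^3/2 - v^2 - 5*v/2 + 3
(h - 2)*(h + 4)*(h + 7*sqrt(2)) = h^3 + 2*h^2 + 7*sqrt(2)*h^2 - 8*h + 14*sqrt(2)*h - 56*sqrt(2)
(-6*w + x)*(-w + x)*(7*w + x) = 42*w^3 - 43*w^2*x + x^3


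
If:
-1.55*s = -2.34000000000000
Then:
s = 1.51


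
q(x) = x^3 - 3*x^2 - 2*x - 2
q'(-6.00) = 142.00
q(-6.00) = -314.00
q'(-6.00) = 142.00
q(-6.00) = -314.00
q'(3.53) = 14.20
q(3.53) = -2.46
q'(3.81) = 18.69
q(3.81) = 2.14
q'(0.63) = -4.59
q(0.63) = -4.20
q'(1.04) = -5.00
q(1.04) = -6.20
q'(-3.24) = 48.93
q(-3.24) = -61.03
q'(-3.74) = 62.40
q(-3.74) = -88.80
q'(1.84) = -2.88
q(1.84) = -9.61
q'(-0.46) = 1.39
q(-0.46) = -1.81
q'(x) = 3*x^2 - 6*x - 2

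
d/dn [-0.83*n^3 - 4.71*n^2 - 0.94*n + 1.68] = -2.49*n^2 - 9.42*n - 0.94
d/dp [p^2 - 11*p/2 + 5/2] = 2*p - 11/2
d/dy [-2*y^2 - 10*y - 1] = -4*y - 10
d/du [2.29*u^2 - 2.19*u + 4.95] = 4.58*u - 2.19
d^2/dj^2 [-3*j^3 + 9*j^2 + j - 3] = 18 - 18*j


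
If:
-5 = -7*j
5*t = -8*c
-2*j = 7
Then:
No Solution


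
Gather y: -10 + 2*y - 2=2*y - 12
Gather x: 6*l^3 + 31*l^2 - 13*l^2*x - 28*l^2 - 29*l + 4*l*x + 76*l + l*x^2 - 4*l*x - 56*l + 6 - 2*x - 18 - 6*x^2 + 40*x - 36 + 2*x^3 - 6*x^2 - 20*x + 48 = 6*l^3 + 3*l^2 - 9*l + 2*x^3 + x^2*(l - 12) + x*(18 - 13*l^2)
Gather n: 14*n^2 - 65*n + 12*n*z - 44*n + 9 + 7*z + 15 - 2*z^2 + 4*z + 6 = 14*n^2 + n*(12*z - 109) - 2*z^2 + 11*z + 30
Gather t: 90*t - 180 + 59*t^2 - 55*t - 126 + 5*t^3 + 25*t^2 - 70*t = 5*t^3 + 84*t^2 - 35*t - 306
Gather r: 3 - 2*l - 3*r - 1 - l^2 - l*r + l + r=-l^2 - l + r*(-l - 2) + 2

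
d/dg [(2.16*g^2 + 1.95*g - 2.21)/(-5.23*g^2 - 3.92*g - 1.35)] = (1.7313*g^2 - 28.9486*g - 11.2957)/(27.3529*g^4 + 41.0032*g^3 + 29.4874*g^2 + 10.584*g + 1.8225)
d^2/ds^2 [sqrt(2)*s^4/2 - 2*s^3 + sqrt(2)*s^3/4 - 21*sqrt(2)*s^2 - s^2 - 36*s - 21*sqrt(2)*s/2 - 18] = 6*sqrt(2)*s^2 - 12*s + 3*sqrt(2)*s/2 - 42*sqrt(2) - 2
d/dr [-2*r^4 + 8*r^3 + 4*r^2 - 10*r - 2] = -8*r^3 + 24*r^2 + 8*r - 10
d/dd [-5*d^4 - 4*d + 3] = -20*d^3 - 4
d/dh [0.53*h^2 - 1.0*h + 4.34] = 1.06*h - 1.0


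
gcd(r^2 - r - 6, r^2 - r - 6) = r^2 - r - 6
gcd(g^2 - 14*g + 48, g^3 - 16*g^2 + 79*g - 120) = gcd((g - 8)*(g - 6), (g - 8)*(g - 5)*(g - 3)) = g - 8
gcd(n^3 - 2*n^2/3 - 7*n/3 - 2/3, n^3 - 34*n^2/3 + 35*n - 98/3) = n - 2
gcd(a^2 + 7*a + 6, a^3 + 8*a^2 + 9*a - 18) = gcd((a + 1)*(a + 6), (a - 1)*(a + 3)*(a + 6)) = a + 6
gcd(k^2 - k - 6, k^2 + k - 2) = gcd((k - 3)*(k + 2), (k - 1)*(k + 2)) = k + 2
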